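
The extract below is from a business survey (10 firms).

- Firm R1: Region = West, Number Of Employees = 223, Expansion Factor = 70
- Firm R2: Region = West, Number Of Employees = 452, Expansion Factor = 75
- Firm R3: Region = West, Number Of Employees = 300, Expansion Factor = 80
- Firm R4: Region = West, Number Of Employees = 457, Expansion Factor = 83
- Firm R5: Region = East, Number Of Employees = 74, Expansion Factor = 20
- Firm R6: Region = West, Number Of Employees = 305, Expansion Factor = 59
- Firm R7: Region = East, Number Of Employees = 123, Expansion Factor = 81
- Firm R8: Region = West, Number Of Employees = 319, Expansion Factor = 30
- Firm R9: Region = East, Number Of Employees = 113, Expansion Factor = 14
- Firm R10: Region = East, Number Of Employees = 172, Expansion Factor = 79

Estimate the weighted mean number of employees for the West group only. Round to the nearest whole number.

350

West rows: R1, R2, R3, R4, R6, R8
Weighted sum = 223×70 + 452×75 + 300×80 + 457×83 + 305×59 + 319×30
  = 15610 + 33900 + 24000 + 37931 + 17995 + 9570 = 139006
Sum of weights = 70 + 75 + 80 + 83 + 59 + 30 = 397
Weighted mean = 139006 / 397 = 350.14106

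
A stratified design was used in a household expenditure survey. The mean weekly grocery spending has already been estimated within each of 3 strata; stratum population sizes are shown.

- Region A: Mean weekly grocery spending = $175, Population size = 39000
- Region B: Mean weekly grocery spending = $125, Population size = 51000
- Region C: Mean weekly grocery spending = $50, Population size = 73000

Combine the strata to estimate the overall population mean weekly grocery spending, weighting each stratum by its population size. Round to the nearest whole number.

103

Σ Nₕ·x̄ₕ = 175×39000 + 125×51000 + 50×73000
  = 6825000 + 6375000 + 3650000 = 16850000
Σ Nₕ = 163000
Overall mean = 16850000 / 163000 = 103.37423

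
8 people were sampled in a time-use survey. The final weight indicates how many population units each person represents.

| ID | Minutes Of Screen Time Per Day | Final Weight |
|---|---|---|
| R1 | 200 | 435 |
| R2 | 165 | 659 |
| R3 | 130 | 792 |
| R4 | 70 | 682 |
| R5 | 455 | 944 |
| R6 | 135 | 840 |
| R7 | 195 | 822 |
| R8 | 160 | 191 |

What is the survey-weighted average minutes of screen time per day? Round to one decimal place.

Weighted sum = 200×435 + 165×659 + 130×792 + 70×682 + 455×944 + 135×840 + 195×822 + 160×191
  = 1080205
Sum of weights = 5365
Weighted mean = 1080205 / 5365 = 201.34296

201.3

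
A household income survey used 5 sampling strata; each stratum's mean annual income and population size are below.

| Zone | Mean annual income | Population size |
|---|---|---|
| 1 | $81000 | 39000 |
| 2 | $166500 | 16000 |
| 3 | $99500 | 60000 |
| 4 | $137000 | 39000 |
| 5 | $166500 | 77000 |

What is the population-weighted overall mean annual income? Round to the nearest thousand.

130000

Σ Nₕ·x̄ₕ = 81000×39000 + 166500×16000 + 99500×60000 + 137000×39000 + 166500×77000
  = 29956500000
Σ Nₕ = 39000 + 16000 + 60000 + 39000 + 77000 = 231000
Overall mean = 29956500000 / 231000 = 129681.82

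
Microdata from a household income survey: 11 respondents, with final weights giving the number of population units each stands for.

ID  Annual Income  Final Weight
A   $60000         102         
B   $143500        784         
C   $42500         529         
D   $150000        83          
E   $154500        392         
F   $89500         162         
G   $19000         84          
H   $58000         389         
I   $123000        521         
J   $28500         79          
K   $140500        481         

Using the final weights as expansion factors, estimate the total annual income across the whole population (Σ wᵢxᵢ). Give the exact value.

386692500

Weighted total = 386692500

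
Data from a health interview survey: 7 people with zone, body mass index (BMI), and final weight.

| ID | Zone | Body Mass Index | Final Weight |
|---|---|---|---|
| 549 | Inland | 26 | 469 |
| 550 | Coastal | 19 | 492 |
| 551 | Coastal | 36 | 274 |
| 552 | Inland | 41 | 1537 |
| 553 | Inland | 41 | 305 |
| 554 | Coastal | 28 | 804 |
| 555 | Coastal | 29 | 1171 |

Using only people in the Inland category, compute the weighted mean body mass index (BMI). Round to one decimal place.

38.0

Inland rows: 549, 552, 553
Weighted sum = 26×469 + 41×1537 + 41×305
  = 12194 + 63017 + 12505 = 87716
Sum of weights = 469 + 1537 + 305 = 2311
Weighted mean = 87716 / 2311 = 37.955863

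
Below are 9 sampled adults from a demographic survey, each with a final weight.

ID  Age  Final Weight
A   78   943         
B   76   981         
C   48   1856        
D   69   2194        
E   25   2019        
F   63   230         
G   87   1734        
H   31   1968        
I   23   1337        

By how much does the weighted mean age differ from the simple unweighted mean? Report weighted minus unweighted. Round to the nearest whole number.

Unweighted sum = 78 + 76 + 48 + 69 + 25 + 63 + 87 + 31 + 23 = 500
Unweighted mean = 500 / 9 = 55.555556
Weighted sum = 78×943 + 76×981 + 48×1856 + 69×2194 + 25×2019 + 63×230 + 87×1734 + 31×1968 + 23×1337
  = 73554 + 74556 + 89088 + 151386 + 50475 + 14490 + 150858 + 61008 + 30751 = 696166
Sum of weights = 943 + 981 + 1856 + 2194 + 2019 + 230 + 1734 + 1968 + 1337 = 13262
Weighted mean = 696166 / 13262 = 52.493289
Difference (weighted minus unweighted) = -3.0622665

-3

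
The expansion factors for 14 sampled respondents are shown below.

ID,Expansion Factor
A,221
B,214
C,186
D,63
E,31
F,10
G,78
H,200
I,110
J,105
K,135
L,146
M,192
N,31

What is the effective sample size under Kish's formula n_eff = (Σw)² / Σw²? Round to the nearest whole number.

11

Σ wᵢ = 1722
Σ wᵢ² = 280838
n_eff = 1722² / 280838 = 2965284 / 280838 = 10.558699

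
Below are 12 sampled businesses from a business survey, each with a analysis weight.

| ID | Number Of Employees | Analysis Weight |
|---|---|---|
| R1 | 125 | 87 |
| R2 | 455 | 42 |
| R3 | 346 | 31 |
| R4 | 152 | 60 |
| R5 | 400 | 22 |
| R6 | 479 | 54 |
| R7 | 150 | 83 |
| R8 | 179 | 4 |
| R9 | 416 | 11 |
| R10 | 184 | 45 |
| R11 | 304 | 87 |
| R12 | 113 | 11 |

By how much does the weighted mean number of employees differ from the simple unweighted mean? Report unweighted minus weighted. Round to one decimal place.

17.9

Unweighted sum = 3303
Unweighted mean = 3303 / 12 = 275.25
Weighted sum = 125×87 + 455×42 + 346×31 + 152×60 + 400×22 + 479×54 + 150×83 + 179×4 + 416×11 + 184×45 + 304×87 + 113×11
  = 10875 + 19110 + 10726 + 9120 + 8800 + 25866 + 12450 + 716 + 4576 + 8280 + 26448 + 1243 = 138210
Sum of weights = 87 + 42 + 31 + 60 + 22 + 54 + 83 + 4 + 11 + 45 + 87 + 11 = 537
Weighted mean = 138210 / 537 = 257.3743
Difference (unweighted minus weighted) = 17.875698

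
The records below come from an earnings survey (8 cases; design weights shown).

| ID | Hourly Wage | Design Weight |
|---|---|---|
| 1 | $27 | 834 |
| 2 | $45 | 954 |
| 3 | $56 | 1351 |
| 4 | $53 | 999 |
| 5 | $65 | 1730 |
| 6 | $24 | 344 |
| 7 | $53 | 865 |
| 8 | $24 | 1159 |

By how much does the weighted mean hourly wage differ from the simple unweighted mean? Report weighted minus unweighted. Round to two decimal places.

Unweighted sum = 27 + 45 + 56 + 53 + 65 + 24 + 53 + 24 = 347
Unweighted mean = 347 / 8 = 43.375
Weighted sum = 27×834 + 45×954 + 56×1351 + 53×999 + 65×1730 + 24×344 + 53×865 + 24×1159
  = 22518 + 42930 + 75656 + 52947 + 112450 + 8256 + 45845 + 27816 = 388418
Sum of weights = 8236
Weighted mean = 388418 / 8236 = 47.161
Difference (weighted minus unweighted) = 3.7860005

3.79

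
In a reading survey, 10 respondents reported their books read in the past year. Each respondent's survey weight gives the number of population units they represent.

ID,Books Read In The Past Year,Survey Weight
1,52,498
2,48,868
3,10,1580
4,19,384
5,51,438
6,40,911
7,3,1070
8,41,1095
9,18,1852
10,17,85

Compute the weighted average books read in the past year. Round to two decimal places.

26.46

Weighted sum = 52×498 + 48×868 + 10×1580 + 19×384 + 51×438 + 40×911 + 3×1070 + 41×1095 + 18×1852 + 17×85
  = 25896 + 41664 + 15800 + 7296 + 22338 + 36440 + 3210 + 44895 + 33336 + 1445 = 232320
Sum of weights = 498 + 868 + 1580 + 384 + 438 + 911 + 1070 + 1095 + 1852 + 85 = 8781
Weighted mean = 232320 / 8781 = 26.457123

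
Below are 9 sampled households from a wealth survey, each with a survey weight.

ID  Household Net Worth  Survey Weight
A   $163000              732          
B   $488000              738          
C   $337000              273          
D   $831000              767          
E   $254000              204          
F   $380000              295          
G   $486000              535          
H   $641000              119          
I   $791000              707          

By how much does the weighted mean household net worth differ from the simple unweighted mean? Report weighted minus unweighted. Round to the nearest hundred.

33400

Unweighted sum = 163000 + 488000 + 337000 + 831000 + 254000 + 380000 + 486000 + 641000 + 791000 = 4371000
Unweighted mean = 4371000 / 9 = 485666.67
Weighted sum = 163000×732 + 488000×738 + 337000×273 + 831000×767 + 254000×204 + 380000×295 + 486000×535 + 641000×119 + 791000×707
  = 119316000 + 360144000 + 92001000 + 637377000 + 51816000 + 112100000 + 260010000 + 76279000 + 559237000 = 2268280000
Sum of weights = 732 + 738 + 273 + 767 + 204 + 295 + 535 + 119 + 707 = 4370
Weighted mean = 2268280000 / 4370 = 519057.21
Difference (weighted minus unweighted) = 33390.542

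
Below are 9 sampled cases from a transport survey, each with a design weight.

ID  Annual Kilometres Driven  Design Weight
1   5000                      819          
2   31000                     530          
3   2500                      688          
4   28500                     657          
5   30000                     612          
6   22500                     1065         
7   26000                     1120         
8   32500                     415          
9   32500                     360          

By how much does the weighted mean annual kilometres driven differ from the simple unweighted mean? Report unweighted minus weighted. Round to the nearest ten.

Unweighted sum = 5000 + 31000 + 2500 + 28500 + 30000 + 22500 + 26000 + 32500 + 32500 = 210500
Unweighted mean = 210500 / 9 = 23388.889
Weighted sum = 5000×819 + 31000×530 + 2500×688 + 28500×657 + 30000×612 + 22500×1065 + 26000×1120 + 32500×415 + 32500×360
  = 4095000 + 16430000 + 1720000 + 18724500 + 18360000 + 23962500 + 29120000 + 13487500 + 11700000 = 137599500
Sum of weights = 819 + 530 + 688 + 657 + 612 + 1065 + 1120 + 415 + 360 = 6266
Weighted mean = 137599500 / 6266 = 21959.703
Difference (unweighted minus weighted) = 1429.1857

1430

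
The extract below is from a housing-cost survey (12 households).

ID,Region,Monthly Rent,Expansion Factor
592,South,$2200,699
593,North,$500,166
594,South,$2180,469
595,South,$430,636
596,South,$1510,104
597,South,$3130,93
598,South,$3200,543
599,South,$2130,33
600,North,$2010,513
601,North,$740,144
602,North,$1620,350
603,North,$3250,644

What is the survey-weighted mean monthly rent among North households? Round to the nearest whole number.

North rows: 593, 600, 601, 602, 603
Weighted sum = 500×166 + 2010×513 + 740×144 + 1620×350 + 3250×644
  = 83000 + 1031130 + 106560 + 567000 + 2093000 = 3880690
Sum of weights = 166 + 513 + 144 + 350 + 644 = 1817
Weighted mean = 3880690 / 1817 = 2135.7677

2136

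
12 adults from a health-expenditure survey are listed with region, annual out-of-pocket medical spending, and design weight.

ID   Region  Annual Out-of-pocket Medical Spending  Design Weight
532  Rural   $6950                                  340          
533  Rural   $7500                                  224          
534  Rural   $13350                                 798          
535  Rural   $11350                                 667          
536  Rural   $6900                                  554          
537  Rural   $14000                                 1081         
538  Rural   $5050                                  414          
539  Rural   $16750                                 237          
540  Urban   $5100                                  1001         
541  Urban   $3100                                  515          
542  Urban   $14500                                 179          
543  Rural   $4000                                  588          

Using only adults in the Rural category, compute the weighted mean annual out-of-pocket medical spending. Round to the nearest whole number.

10124

Rural rows: 532, 533, 534, 535, 536, 537, 538, 539, 543
Weighted sum = 6950×340 + 7500×224 + 13350×798 + 11350×667 + 6900×554 + 14000×1081 + 5050×414 + 16750×237 + 4000×588
  = 2363000 + 1680000 + 10653300 + 7570450 + 3822600 + 15134000 + 2090700 + 3969750 + 2352000 = 49635800
Sum of weights = 340 + 224 + 798 + 667 + 554 + 1081 + 414 + 237 + 588 = 4903
Weighted mean = 49635800 / 4903 = 10123.557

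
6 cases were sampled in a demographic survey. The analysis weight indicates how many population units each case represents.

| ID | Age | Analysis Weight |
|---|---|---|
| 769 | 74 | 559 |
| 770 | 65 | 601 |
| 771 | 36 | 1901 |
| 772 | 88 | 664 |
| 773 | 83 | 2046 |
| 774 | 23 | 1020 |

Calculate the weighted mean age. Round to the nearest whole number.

Weighted sum = 74×559 + 65×601 + 36×1901 + 88×664 + 83×2046 + 23×1020
  = 41366 + 39065 + 68436 + 58432 + 169818 + 23460 = 400577
Sum of weights = 559 + 601 + 1901 + 664 + 2046 + 1020 = 6791
Weighted mean = 400577 / 6791 = 58.986453

59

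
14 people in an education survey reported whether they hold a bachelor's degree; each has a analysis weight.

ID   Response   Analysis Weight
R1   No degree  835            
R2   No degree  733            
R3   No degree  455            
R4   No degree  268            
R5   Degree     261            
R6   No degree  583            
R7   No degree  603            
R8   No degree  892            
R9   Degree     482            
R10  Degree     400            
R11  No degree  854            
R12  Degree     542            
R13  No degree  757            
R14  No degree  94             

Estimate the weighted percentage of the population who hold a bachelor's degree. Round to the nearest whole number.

22

Sum of weights for 'Degree' = 261 + 482 + 400 + 542 = 1685
Total weight = 7759
Weighted proportion = 1685 / 7759 = 0.21716716 → 21.716716%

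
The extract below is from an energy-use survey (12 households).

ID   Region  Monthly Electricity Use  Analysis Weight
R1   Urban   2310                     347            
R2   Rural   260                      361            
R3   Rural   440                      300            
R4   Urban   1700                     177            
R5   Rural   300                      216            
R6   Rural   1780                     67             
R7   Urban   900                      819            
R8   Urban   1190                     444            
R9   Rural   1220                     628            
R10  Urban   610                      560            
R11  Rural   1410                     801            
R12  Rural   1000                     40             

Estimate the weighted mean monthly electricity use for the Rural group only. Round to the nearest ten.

970

Rural rows: R2, R3, R5, R6, R9, R11, R12
Weighted sum = 260×361 + 440×300 + 300×216 + 1780×67 + 1220×628 + 1410×801 + 1000×40
  = 93860 + 132000 + 64800 + 119260 + 766160 + 1129410 + 40000 = 2345490
Sum of weights = 361 + 300 + 216 + 67 + 628 + 801 + 40 = 2413
Weighted mean = 2345490 / 2413 = 972.02238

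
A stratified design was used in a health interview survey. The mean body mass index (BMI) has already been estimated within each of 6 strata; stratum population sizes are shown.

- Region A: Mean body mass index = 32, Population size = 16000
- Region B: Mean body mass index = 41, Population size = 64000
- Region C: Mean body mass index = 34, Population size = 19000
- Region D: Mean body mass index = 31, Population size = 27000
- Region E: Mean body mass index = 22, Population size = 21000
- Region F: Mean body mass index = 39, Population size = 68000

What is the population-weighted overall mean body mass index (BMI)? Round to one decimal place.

36.0

Σ Nₕ·x̄ₕ = 32×16000 + 41×64000 + 34×19000 + 31×27000 + 22×21000 + 39×68000
  = 512000 + 2624000 + 646000 + 837000 + 462000 + 2652000 = 7733000
Σ Nₕ = 16000 + 64000 + 19000 + 27000 + 21000 + 68000 = 215000
Overall mean = 7733000 / 215000 = 35.967442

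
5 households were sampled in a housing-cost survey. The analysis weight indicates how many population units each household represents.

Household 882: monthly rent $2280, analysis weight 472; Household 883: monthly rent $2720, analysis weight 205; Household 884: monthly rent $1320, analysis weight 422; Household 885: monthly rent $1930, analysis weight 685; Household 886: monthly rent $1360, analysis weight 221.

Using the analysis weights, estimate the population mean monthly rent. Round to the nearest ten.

Weighted sum = 2280×472 + 2720×205 + 1320×422 + 1930×685 + 1360×221
  = 1076160 + 557600 + 557040 + 1322050 + 300560 = 3813410
Sum of weights = 472 + 205 + 422 + 685 + 221 = 2005
Weighted mean = 3813410 / 2005 = 1901.9501

1900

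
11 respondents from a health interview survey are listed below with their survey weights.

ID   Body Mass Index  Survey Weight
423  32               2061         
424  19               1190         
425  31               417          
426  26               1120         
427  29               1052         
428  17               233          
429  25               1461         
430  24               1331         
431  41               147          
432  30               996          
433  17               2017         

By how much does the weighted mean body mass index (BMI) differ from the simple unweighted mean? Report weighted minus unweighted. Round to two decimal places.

-1.20

Unweighted sum = 32 + 19 + 31 + 26 + 29 + 17 + 25 + 24 + 41 + 30 + 17 = 291
Unweighted mean = 291 / 11 = 26.454545
Weighted sum = 32×2061 + 19×1190 + 31×417 + 26×1120 + 29×1052 + 17×233 + 25×1461 + 24×1331 + 41×147 + 30×996 + 17×2017
  = 65952 + 22610 + 12927 + 29120 + 30508 + 3961 + 36525 + 31944 + 6027 + 29880 + 34289 = 303743
Sum of weights = 2061 + 1190 + 417 + 1120 + 1052 + 233 + 1461 + 1331 + 147 + 996 + 2017 = 12025
Weighted mean = 303743 / 12025 = 25.259293
Difference (weighted minus unweighted) = -1.1952523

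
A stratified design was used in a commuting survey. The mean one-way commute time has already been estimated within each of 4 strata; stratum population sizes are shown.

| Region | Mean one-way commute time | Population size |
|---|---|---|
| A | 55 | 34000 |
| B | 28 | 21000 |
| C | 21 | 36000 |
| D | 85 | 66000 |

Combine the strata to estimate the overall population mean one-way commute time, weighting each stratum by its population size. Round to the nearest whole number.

Σ Nₕ·x̄ₕ = 55×34000 + 28×21000 + 21×36000 + 85×66000
  = 8824000
Σ Nₕ = 34000 + 21000 + 36000 + 66000 = 157000
Overall mean = 8824000 / 157000 = 56.203822

56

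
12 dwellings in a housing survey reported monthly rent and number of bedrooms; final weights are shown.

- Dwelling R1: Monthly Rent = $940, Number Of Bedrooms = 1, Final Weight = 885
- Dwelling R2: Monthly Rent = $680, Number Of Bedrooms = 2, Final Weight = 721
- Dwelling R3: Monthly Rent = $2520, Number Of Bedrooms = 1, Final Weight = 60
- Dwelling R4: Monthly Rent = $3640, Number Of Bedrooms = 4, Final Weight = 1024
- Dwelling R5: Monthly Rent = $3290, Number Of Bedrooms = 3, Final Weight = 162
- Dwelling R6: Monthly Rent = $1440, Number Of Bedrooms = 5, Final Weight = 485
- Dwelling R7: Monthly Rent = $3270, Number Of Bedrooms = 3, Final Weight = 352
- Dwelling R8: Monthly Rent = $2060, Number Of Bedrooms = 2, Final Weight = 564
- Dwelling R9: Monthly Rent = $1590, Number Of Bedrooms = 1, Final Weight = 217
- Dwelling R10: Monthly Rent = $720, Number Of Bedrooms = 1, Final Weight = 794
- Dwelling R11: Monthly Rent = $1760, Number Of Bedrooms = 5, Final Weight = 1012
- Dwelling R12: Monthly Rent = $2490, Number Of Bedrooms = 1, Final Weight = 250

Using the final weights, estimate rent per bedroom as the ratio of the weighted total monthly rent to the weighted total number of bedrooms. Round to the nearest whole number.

Σ wᵢ·y = 940×885 + 680×721 + 2520×60 + 3640×1024 + 3290×162 + 1440×485 + 3270×352 + 2060×564 + 1590×217 + 720×794 + 1760×1012 + 2490×250
  = 12065330
Σ wᵢ·x = 1×885 + 2×721 + 1×60 + 4×1024 + 3×162 + 5×485 + 3×352 + 2×564 + 1×217 + 1×794 + 5×1012 + 1×250
  = 885 + 1442 + 60 + 4096 + 486 + 2425 + 1056 + 1128 + 217 + 794 + 5060 + 250 = 17899
Ratio = 12065330 / 17899 = 674.07844

674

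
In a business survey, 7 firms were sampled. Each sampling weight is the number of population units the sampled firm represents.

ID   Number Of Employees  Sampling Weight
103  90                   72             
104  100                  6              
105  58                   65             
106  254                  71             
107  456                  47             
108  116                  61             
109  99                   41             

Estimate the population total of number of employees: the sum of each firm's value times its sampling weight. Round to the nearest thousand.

Weighted total = 90×72 + 100×6 + 58×65 + 254×71 + 456×47 + 116×61 + 99×41
  = 6480 + 600 + 3770 + 18034 + 21432 + 7076 + 4059 = 61451

61000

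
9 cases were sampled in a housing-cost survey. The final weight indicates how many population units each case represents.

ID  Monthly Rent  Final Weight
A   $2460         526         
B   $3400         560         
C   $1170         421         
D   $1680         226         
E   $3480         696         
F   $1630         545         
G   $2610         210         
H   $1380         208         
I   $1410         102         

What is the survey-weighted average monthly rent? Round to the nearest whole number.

2393

Weighted sum = 8359600
Sum of weights = 526 + 560 + 421 + 226 + 696 + 545 + 210 + 208 + 102 = 3494
Weighted mean = 8359600 / 3494 = 2392.5587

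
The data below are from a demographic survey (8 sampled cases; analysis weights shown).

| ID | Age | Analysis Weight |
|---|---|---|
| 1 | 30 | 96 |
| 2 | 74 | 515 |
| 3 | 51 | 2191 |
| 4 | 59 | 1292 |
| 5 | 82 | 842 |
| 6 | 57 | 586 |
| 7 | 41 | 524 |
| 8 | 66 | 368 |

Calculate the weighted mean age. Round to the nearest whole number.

59

Weighted sum = 30×96 + 74×515 + 51×2191 + 59×1292 + 82×842 + 57×586 + 41×524 + 66×368
  = 2880 + 38110 + 111741 + 76228 + 69044 + 33402 + 21484 + 24288 = 377177
Sum of weights = 96 + 515 + 2191 + 1292 + 842 + 586 + 524 + 368 = 6414
Weighted mean = 377177 / 6414 = 58.80527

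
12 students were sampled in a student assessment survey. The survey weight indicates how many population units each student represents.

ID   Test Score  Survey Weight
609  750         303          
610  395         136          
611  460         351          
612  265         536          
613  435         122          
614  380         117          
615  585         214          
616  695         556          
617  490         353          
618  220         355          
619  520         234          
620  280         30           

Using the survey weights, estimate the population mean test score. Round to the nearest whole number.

Weighted sum = 1574760
Sum of weights = 3307
Weighted mean = 1574760 / 3307 = 476.1899

476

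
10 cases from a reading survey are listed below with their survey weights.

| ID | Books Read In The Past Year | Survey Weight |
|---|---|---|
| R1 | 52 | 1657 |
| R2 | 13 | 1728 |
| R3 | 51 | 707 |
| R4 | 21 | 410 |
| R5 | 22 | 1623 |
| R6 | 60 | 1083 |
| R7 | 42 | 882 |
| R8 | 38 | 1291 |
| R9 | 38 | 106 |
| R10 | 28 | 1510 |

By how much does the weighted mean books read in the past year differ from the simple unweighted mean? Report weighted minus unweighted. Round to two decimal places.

-1.36

Unweighted sum = 52 + 13 + 51 + 21 + 22 + 60 + 42 + 38 + 38 + 28 = 365
Unweighted mean = 365 / 10 = 36.5
Weighted sum = 52×1657 + 13×1728 + 51×707 + 21×410 + 22×1623 + 60×1083 + 42×882 + 38×1291 + 38×106 + 28×1510
  = 86164 + 22464 + 36057 + 8610 + 35706 + 64980 + 37044 + 49058 + 4028 + 42280 = 386391
Sum of weights = 1657 + 1728 + 707 + 410 + 1623 + 1083 + 882 + 1291 + 106 + 1510 = 10997
Weighted mean = 386391 / 10997 = 35.136037
Difference (weighted minus unweighted) = -1.3639629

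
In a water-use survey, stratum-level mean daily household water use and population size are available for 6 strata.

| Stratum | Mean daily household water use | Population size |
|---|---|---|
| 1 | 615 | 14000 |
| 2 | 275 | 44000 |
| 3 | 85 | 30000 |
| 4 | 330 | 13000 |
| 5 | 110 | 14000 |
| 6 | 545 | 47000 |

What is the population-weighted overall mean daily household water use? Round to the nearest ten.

Σ Nₕ·x̄ₕ = 615×14000 + 275×44000 + 85×30000 + 330×13000 + 110×14000 + 545×47000
  = 54705000
Σ Nₕ = 14000 + 44000 + 30000 + 13000 + 14000 + 47000 = 162000
Overall mean = 54705000 / 162000 = 337.68519

340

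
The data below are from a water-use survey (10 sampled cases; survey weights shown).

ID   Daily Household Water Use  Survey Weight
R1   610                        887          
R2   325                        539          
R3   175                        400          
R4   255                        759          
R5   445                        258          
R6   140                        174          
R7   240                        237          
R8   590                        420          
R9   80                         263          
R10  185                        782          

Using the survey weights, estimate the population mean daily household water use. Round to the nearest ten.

340

Weighted sum = 1589350
Sum of weights = 887 + 539 + 400 + 759 + 258 + 174 + 237 + 420 + 263 + 782 = 4719
Weighted mean = 1589350 / 4719 = 336.79805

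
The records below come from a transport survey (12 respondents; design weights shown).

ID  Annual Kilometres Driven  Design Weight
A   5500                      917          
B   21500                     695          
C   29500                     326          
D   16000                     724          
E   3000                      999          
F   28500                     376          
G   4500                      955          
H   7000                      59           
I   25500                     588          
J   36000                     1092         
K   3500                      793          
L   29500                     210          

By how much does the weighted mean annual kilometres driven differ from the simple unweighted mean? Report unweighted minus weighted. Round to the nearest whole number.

1611

Unweighted sum = 210000
Unweighted mean = 210000 / 12 = 17500
Weighted sum = 122887000
Sum of weights = 917 + 695 + 326 + 724 + 999 + 376 + 955 + 59 + 588 + 1092 + 793 + 210 = 7734
Weighted mean = 122887000 / 7734 = 15889.191
Difference (unweighted minus weighted) = 1610.8094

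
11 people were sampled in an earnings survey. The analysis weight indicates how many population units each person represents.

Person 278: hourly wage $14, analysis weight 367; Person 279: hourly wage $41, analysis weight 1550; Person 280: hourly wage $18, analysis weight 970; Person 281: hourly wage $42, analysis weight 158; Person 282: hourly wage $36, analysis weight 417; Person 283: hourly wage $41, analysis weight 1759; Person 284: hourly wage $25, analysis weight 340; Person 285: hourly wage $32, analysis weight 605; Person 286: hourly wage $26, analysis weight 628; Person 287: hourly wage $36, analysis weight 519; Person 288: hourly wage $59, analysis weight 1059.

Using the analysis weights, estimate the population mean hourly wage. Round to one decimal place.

36.5

Weighted sum = 14×367 + 41×1550 + 18×970 + 42×158 + 36×417 + 41×1759 + 25×340 + 32×605 + 26×628 + 36×519 + 59×1059
  = 5138 + 63550 + 17460 + 6636 + 15012 + 72119 + 8500 + 19360 + 16328 + 18684 + 62481 = 305268
Sum of weights = 367 + 1550 + 970 + 158 + 417 + 1759 + 340 + 605 + 628 + 519 + 1059 = 8372
Weighted mean = 305268 / 8372 = 36.462972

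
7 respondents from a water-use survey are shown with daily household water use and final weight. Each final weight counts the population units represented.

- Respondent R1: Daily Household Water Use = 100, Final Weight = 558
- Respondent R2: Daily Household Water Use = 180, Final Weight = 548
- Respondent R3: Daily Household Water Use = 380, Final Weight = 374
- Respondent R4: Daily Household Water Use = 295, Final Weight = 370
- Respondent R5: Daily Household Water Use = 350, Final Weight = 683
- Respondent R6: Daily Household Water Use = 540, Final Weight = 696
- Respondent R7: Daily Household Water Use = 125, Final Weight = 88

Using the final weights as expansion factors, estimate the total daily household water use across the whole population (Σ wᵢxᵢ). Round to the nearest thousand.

1032000

Weighted total = 100×558 + 180×548 + 380×374 + 295×370 + 350×683 + 540×696 + 125×88
  = 55800 + 98640 + 142120 + 109150 + 239050 + 375840 + 11000 = 1031600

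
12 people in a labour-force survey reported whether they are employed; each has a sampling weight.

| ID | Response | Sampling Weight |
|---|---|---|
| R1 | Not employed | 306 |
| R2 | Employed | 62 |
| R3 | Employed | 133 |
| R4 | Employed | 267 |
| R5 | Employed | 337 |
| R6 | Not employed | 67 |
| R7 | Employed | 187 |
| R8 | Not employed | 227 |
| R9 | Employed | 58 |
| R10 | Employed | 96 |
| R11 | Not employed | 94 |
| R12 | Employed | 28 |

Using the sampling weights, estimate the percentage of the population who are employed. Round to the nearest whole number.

63

Sum of weights for 'Employed' = 62 + 133 + 267 + 337 + 187 + 58 + 96 + 28 = 1168
Total weight = 306 + 62 + 133 + 267 + 337 + 67 + 187 + 227 + 58 + 96 + 94 + 28 = 1862
Weighted proportion = 1168 / 1862 = 0.62728249 → 62.728249%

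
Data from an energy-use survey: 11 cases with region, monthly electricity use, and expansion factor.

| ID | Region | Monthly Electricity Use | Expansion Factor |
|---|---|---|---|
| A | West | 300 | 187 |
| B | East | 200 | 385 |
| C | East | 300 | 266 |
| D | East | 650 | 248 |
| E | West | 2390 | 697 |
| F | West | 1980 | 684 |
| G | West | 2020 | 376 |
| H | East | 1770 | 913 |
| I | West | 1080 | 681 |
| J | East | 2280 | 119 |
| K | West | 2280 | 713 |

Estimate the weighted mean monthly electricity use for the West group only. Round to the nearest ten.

West rows: A, E, F, G, I, K
Weighted sum = 6196890
Sum of weights = 187 + 697 + 684 + 376 + 681 + 713 = 3338
Weighted mean = 6196890 / 3338 = 1856.4679

1860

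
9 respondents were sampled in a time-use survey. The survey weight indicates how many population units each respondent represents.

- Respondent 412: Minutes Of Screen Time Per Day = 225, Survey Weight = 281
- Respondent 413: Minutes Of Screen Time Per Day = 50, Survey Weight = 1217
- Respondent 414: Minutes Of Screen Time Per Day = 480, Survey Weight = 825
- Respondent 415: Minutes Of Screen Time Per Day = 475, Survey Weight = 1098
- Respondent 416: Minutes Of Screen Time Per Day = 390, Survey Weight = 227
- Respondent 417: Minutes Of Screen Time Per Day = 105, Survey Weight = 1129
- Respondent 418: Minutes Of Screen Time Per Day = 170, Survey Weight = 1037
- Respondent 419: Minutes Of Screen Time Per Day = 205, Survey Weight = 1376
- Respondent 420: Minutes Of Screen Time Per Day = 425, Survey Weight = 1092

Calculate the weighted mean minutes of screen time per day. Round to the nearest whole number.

262

Weighted sum = 225×281 + 50×1217 + 480×825 + 475×1098 + 390×227 + 105×1129 + 170×1037 + 205×1376 + 425×1092
  = 63225 + 60850 + 396000 + 521550 + 88530 + 118545 + 176290 + 282080 + 464100 = 2171170
Sum of weights = 281 + 1217 + 825 + 1098 + 227 + 1129 + 1037 + 1376 + 1092 = 8282
Weighted mean = 2171170 / 8282 = 262.15528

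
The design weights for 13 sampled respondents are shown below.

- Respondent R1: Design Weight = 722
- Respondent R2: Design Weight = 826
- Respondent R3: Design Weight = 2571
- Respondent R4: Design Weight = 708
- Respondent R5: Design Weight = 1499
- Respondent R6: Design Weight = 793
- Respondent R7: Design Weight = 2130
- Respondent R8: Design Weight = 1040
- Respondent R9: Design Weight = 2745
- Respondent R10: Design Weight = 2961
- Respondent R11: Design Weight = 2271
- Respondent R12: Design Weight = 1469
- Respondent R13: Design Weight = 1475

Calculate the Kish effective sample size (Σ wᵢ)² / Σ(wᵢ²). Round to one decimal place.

10.6

Σ wᵢ = 21210
Σ wᵢ² = 42602788
n_eff = 21210² / 42602788 = 449864100 / 42602788 = 10.559499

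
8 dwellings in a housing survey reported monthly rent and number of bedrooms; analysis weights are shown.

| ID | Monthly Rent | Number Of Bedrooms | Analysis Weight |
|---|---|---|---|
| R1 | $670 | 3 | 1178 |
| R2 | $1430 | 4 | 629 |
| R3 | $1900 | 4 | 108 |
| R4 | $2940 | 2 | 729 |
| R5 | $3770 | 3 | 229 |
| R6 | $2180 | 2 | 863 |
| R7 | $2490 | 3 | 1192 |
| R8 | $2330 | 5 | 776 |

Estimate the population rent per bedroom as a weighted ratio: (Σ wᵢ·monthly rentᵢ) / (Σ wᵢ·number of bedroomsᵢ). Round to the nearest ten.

650

Σ wᵢ·y = 670×1178 + 1430×629 + 1900×108 + 2940×729 + 3770×229 + 2180×863 + 2490×1192 + 2330×776
  = 11558020
Σ wᵢ·x = 3×1178 + 4×629 + 4×108 + 2×729 + 3×229 + 2×863 + 3×1192 + 5×776
  = 17809
Ratio = 11558020 / 17809 = 648.99882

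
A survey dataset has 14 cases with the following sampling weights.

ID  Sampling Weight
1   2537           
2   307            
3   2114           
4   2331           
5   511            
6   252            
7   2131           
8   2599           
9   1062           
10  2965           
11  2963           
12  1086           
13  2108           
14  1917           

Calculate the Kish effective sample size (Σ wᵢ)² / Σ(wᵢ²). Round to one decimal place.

11.0

Σ wᵢ = 24883
Σ wᵢ² = 56050149
n_eff = 24883² / 56050149 = 619163689 / 56050149 = 11.046602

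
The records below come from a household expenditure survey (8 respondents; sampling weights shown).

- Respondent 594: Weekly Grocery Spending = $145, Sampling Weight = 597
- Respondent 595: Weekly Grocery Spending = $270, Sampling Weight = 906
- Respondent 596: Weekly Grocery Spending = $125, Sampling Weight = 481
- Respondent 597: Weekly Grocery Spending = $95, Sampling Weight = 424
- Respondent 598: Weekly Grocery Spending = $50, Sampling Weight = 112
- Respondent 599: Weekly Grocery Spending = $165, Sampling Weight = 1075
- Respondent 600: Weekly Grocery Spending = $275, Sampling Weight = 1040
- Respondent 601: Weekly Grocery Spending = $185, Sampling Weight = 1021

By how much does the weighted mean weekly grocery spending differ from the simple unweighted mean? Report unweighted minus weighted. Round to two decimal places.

Unweighted sum = 145 + 270 + 125 + 95 + 50 + 165 + 275 + 185 = 1310
Unweighted mean = 1310 / 8 = 163.75
Weighted sum = 145×597 + 270×906 + 125×481 + 95×424 + 50×112 + 165×1075 + 275×1040 + 185×1021
  = 86565 + 244620 + 60125 + 40280 + 5600 + 177375 + 286000 + 188885 = 1089450
Sum of weights = 597 + 906 + 481 + 424 + 112 + 1075 + 1040 + 1021 = 5656
Weighted mean = 1089450 / 5656 = 192.61846
Difference (unweighted minus weighted) = -28.868458

-28.87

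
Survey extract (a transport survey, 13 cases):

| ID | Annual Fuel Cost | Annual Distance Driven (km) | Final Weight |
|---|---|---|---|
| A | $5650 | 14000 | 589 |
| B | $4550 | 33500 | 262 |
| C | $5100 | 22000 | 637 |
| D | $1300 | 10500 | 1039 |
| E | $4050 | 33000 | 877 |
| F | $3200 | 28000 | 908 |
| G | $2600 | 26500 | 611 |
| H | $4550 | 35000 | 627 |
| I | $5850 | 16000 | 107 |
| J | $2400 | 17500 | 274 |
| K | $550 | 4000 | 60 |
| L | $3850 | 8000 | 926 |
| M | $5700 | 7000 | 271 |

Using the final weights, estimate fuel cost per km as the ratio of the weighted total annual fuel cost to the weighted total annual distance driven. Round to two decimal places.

0.18

Σ wᵢ·y = 26444600
Σ wᵢ·x = 150500000
Ratio = 26444600 / 150500000 = 0.17571163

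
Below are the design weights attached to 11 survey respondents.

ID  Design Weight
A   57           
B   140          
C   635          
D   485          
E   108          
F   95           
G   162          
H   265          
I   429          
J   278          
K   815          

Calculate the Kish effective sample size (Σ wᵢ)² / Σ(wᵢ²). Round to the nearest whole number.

7

Σ wᵢ = 3469
Σ wᵢ² = 1704007
n_eff = 3469² / 1704007 = 12033961 / 1704007 = 7.0621547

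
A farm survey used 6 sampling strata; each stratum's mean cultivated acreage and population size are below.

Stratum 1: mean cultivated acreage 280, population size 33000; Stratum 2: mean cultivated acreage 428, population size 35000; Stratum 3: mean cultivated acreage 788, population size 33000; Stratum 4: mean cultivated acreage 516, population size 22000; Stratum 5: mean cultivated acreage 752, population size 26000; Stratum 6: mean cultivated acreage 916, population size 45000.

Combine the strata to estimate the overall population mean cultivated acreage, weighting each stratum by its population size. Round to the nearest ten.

630

Σ Nₕ·x̄ₕ = 280×33000 + 428×35000 + 788×33000 + 516×22000 + 752×26000 + 916×45000
  = 122348000
Σ Nₕ = 33000 + 35000 + 33000 + 22000 + 26000 + 45000 = 194000
Overall mean = 122348000 / 194000 = 630.65979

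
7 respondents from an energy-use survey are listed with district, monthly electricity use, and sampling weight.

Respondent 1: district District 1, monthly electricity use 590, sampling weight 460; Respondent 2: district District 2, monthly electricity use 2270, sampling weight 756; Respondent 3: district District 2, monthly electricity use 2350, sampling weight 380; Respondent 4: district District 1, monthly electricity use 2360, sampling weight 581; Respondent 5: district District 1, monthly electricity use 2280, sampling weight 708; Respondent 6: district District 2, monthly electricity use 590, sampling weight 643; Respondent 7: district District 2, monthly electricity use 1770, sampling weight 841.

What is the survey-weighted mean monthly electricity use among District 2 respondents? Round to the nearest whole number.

1709

District 2 rows: 2, 3, 6, 7
Weighted sum = 2270×756 + 2350×380 + 590×643 + 1770×841
  = 4477060
Sum of weights = 756 + 380 + 643 + 841 = 2620
Weighted mean = 4477060 / 2620 = 1708.8015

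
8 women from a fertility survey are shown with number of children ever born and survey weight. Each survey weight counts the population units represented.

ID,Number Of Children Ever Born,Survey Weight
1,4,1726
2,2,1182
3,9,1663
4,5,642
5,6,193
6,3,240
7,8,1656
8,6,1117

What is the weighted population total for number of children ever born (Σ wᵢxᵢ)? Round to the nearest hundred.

49300

Weighted total = 49273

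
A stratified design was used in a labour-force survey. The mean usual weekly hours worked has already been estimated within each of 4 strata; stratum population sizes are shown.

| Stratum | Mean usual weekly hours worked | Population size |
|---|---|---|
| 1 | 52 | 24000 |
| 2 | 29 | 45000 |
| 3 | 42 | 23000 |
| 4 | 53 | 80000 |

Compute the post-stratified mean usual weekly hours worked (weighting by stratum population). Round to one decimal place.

45.1

Σ Nₕ·x̄ₕ = 52×24000 + 29×45000 + 42×23000 + 53×80000
  = 1248000 + 1305000 + 966000 + 4240000 = 7759000
Σ Nₕ = 24000 + 45000 + 23000 + 80000 = 172000
Overall mean = 7759000 / 172000 = 45.110465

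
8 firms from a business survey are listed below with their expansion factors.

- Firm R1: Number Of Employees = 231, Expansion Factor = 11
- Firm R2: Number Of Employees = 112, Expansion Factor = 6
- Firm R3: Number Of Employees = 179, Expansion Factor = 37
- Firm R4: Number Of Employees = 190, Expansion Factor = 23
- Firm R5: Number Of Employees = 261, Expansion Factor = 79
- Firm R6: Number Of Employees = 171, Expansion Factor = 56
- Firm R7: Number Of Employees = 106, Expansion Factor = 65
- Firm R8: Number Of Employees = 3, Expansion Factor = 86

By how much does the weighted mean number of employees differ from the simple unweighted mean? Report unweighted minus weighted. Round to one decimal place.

Unweighted sum = 1253
Unweighted mean = 1253 / 8 = 156.625
Weighted sum = 231×11 + 112×6 + 179×37 + 190×23 + 261×79 + 171×56 + 106×65 + 3×86
  = 2541 + 672 + 6623 + 4370 + 20619 + 9576 + 6890 + 258 = 51549
Sum of weights = 11 + 6 + 37 + 23 + 79 + 56 + 65 + 86 = 363
Weighted mean = 51549 / 363 = 142.00826
Difference (unweighted minus weighted) = 14.616736

14.6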